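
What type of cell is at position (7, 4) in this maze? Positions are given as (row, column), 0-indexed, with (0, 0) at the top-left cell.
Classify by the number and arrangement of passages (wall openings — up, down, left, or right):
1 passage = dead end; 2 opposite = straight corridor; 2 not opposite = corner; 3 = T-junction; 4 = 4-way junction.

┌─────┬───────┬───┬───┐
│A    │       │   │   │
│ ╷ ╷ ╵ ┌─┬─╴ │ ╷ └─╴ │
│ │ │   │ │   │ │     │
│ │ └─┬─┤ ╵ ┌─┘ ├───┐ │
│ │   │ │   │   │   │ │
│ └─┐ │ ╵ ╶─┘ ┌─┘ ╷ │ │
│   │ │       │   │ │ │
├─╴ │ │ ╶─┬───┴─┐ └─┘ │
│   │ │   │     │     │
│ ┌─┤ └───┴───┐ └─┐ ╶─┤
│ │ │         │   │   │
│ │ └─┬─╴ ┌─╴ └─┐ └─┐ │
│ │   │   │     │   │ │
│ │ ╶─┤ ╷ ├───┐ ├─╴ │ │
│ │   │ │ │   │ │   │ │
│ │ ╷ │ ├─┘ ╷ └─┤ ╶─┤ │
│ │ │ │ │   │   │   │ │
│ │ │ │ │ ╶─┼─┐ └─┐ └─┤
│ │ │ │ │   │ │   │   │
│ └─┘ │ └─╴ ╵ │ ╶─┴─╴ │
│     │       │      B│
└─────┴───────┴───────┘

Checking cell at (7, 4):
Number of passages: 1
Cell type: dead end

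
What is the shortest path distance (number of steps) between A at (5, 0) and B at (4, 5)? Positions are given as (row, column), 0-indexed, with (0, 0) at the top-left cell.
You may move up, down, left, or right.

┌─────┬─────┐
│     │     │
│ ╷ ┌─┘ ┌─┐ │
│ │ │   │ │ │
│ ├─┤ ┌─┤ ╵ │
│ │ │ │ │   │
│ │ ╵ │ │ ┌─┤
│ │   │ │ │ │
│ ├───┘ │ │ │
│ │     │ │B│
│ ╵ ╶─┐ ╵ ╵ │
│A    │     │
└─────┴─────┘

Finding path from (5, 0) to (4, 5):
Path: (5,0) → (5,1) → (4,1) → (4,2) → (4,3) → (5,3) → (5,4) → (5,5) → (4,5)
Distance: 8 steps

Solution:

┌─────┬─────┐
│     │     │
│ ╷ ┌─┘ ┌─┐ │
│ │ │   │ │ │
│ ├─┤ ┌─┤ ╵ │
│ │ │ │ │   │
│ │ ╵ │ │ ┌─┤
│ │   │ │ │ │
│ ├───┘ │ │ │
│ │↱ → ↓│ │B│
│ ╵ ╶─┐ ╵ ╵ │
│A ↑  │↳ → ↑│
└─────┴─────┘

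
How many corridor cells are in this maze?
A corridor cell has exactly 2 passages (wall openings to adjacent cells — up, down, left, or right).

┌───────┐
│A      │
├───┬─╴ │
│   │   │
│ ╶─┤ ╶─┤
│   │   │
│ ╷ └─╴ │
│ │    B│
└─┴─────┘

Counting cells with exactly 2 passages:
Total corridor cells: 12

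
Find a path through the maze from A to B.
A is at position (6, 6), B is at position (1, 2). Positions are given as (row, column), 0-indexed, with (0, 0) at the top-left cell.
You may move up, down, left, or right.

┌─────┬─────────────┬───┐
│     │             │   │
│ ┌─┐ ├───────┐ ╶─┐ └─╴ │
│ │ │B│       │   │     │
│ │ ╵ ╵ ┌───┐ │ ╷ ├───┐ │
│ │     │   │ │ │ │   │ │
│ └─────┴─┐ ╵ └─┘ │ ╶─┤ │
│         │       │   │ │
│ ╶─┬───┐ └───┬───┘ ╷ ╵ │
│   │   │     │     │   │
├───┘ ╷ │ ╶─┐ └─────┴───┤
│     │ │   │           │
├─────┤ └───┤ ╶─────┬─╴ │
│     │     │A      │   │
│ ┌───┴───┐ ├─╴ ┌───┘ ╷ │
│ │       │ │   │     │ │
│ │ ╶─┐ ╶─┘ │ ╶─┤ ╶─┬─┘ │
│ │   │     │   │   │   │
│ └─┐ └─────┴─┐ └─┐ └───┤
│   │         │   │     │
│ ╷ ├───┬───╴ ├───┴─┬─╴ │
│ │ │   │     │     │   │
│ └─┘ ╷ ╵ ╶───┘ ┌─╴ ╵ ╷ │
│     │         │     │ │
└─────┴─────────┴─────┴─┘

Finding the shortest path from (6, 6) to (1, 2):
Path length: 15 steps
Directions: up → up → left → left → up → left → left → left → left → up → up → up → right → right → down

Solution:

┌─────┬─────────────┬───┐
│↱ → ↓│             │   │
│ ┌─┐ ├───────┐ ╶─┐ └─╴ │
│↑│ │B│       │   │     │
│ │ ╵ ╵ ┌───┐ │ ╷ ├───┐ │
│↑│     │   │ │ │ │   │ │
│ └─────┴─┐ ╵ └─┘ │ ╶─┤ │
│↑ ← ← ← ↰│       │   │ │
│ ╶─┬───┐ └───┬───┘ ╷ ╵ │
│   │   │↑ ← ↰│     │   │
├───┘ ╷ │ ╶─┐ └─────┴───┤
│     │ │   │↑          │
├─────┤ └───┤ ╶─────┬─╴ │
│     │     │A      │   │
│ ┌───┴───┐ ├─╴ ┌───┘ ╷ │
│ │       │ │   │     │ │
│ │ ╶─┐ ╶─┘ │ ╶─┤ ╶─┬─┘ │
│ │   │     │   │   │   │
│ └─┐ └─────┴─┐ └─┐ └───┤
│   │         │   │     │
│ ╷ ├───┬───╴ ├───┴─┬─╴ │
│ │ │   │     │     │   │
│ └─┘ ╷ ╵ ╶───┘ ┌─╴ ╵ ╷ │
│     │         │     │ │
└─────┴─────────┴─────┴─┘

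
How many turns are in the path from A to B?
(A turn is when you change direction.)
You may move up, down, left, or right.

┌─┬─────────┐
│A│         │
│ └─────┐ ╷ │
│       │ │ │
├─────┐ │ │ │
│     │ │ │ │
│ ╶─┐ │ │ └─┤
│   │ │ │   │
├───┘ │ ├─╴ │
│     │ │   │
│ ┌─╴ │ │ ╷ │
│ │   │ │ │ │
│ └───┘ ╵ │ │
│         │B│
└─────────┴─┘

Directions: down, right, right, right, down, down, down, down, down, right, up, up, right, down, down
Number of turns: 6

Solution:

┌─┬─────────┐
│A│         │
│ └─────┐ ╷ │
│↳ → → ↓│ │ │
├─────┐ │ │ │
│     │↓│ │ │
│ ╶─┐ │ │ └─┤
│   │ │↓│   │
├───┘ │ ├─╴ │
│     │↓│↱ ↓│
│ ┌─╴ │ │ ╷ │
│ │   │↓│↑│↓│
│ └───┘ ╵ │ │
│      ↳ ↑│B│
└─────────┴─┘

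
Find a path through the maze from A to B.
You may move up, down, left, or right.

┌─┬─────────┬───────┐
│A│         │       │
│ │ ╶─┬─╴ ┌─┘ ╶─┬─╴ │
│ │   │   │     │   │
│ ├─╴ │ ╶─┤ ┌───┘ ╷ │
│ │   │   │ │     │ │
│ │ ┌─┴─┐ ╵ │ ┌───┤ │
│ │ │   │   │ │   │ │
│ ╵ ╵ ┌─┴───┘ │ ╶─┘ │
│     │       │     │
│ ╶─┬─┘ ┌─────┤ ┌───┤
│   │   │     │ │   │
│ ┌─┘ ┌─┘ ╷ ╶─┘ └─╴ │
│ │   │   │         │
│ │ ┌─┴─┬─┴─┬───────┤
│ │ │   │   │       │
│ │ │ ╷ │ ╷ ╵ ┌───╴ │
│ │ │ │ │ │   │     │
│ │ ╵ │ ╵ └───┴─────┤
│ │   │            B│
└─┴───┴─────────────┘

Finding the shortest path through the maze:
Path length: 56 steps
Directions: down → down → down → down → right → up → up → right → up → left → up → right → right → right → down → left → down → right → down → right → up → up → right → up → right → right → right → down → left → down → left → left → down → down → left → left → left → down → left → down → left → down → down → down → right → up → up → right → down → down → right → right → right → right → right → right

Solution:

┌─┬─────────┬───────┐
│A│↱ → → ↓  │↱ → → ↓│
│ │ ╶─┬─╴ ┌─┘ ╶─┬─╴ │
│↓│↑ ↰│↓ ↲│↱ ↑  │↓ ↲│
│ ├─╴ │ ╶─┤ ┌───┘ ╷ │
│↓│↱ ↑│↳ ↓│↑│↓ ← ↲│ │
│ │ ┌─┴─┐ ╵ │ ┌───┤ │
│↓│↑│   │↳ ↑│↓│   │ │
│ ╵ ╵ ┌─┴───┘ │ ╶─┘ │
│↳ ↑  │↓ ← ← ↲│     │
│ ╶─┬─┘ ┌─────┤ ┌───┤
│   │↓ ↲│     │ │   │
│ ┌─┘ ┌─┘ ╷ ╶─┘ └─╴ │
│ │↓ ↲│   │         │
│ │ ┌─┴─┬─┴─┬───────┤
│ │↓│↱ ↓│   │       │
│ │ │ ╷ │ ╷ ╵ ┌───╴ │
│ │↓│↑│↓│ │   │     │
│ │ ╵ │ ╵ └───┴─────┤
│ │↳ ↑│↳ → → → → → B│
└─┴───┴─────────────┘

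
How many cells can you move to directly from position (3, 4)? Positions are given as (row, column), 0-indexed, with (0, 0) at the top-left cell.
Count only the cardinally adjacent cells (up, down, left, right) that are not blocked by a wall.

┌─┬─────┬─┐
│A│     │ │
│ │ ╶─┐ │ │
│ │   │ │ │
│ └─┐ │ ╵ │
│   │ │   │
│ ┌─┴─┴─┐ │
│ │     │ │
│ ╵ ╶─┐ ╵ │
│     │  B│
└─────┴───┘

Checking passable neighbors of (3, 4):
Neighbors: (2, 4), (4, 4)
Count: 2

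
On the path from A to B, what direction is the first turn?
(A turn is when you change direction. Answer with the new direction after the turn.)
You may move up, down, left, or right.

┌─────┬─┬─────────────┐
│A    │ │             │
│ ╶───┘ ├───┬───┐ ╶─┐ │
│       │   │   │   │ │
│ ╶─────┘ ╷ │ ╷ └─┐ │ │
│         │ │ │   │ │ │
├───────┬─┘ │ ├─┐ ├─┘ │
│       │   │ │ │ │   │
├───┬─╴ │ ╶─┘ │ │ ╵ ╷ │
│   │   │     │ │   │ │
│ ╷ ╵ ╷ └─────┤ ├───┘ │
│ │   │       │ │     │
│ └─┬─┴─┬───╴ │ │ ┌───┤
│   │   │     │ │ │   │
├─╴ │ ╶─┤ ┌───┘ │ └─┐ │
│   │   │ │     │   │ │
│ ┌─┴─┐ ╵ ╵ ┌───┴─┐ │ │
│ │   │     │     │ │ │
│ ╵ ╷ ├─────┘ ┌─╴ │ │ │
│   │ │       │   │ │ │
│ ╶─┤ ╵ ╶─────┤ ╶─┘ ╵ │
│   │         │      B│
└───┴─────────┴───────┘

Directions: down, down, right, right, right, right, up, right, down, down, left, down, right, right, up, up, up, right, down, right, down, down, right, up, right, down, down, left, left, down, down, right, down, down, down, right
First turn direction: right

Solution:

┌─────┬─┬─────────────┐
│A    │ │             │
│ ╶───┘ ├───┬───┐ ╶─┐ │
│↓      │↱ ↓│↱ ↓│   │ │
│ ╶─────┘ ╷ │ ╷ └─┐ │ │
│↳ → → → ↑│↓│↑│↳ ↓│ │ │
├───────┬─┘ │ ├─┐ ├─┘ │
│       │↓ ↲│↑│ │↓│↱ ↓│
├───┬─╴ │ ╶─┘ │ │ ╵ ╷ │
│   │   │↳ → ↑│ │↳ ↑│↓│
│ ╷ ╵ ╷ └─────┤ ├───┘ │
│ │   │       │ │↓ ← ↲│
│ └─┬─┴─┬───╴ │ │ ┌───┤
│   │   │     │ │↓│   │
├─╴ │ ╶─┤ ┌───┘ │ └─┐ │
│   │   │ │     │↳ ↓│ │
│ ┌─┴─┐ ╵ ╵ ┌───┴─┐ │ │
│ │   │     │     │↓│ │
│ ╵ ╷ ├─────┘ ┌─╴ │ │ │
│   │ │       │   │↓│ │
│ ╶─┤ ╵ ╶─────┤ ╶─┘ ╵ │
│   │         │    ↳ B│
└───┴─────────┴───────┘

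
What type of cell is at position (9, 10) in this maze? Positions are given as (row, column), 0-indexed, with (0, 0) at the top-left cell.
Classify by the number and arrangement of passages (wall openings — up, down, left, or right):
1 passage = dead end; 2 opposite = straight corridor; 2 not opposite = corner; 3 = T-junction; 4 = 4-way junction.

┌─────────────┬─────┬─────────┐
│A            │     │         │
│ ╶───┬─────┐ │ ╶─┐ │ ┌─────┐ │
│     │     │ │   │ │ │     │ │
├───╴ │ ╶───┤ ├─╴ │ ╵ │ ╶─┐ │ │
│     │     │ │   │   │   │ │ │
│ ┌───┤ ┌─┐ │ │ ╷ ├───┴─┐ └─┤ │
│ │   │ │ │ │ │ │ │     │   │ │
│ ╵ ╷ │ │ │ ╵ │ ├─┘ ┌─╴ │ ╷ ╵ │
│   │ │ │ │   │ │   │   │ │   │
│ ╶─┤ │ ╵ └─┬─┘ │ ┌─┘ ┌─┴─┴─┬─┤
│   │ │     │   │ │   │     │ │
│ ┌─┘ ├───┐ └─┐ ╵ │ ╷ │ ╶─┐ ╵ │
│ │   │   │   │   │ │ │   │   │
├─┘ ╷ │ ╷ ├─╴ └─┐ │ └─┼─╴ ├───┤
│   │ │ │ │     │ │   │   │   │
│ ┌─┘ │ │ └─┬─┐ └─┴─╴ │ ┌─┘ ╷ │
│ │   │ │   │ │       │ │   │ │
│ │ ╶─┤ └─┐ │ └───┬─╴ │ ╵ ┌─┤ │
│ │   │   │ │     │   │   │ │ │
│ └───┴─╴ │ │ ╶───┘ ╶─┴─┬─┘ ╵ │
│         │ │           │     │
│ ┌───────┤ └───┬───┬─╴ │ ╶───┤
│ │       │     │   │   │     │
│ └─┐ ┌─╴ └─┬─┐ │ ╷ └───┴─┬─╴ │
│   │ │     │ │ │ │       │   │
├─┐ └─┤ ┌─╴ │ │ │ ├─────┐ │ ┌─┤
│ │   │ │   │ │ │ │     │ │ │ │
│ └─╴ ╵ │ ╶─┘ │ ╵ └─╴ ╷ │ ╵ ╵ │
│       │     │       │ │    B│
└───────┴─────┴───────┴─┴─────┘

Checking cell at (9, 10):
Number of passages: 2
Cell type: corner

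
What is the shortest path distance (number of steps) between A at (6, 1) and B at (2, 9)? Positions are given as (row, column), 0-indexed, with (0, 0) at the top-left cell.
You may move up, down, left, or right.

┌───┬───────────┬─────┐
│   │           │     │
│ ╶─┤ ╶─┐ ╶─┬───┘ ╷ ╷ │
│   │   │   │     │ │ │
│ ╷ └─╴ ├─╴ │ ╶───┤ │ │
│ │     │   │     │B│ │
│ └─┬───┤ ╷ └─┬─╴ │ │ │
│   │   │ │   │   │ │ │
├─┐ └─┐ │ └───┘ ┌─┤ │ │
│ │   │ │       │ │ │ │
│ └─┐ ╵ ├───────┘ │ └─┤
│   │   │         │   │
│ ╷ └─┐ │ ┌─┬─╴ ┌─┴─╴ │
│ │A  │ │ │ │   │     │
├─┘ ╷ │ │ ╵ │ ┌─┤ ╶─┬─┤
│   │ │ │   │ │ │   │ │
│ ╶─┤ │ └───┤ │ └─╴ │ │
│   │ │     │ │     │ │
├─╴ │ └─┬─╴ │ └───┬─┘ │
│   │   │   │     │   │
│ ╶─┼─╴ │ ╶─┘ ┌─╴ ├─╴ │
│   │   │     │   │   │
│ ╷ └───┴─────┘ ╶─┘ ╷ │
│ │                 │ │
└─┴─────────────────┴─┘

Finding path from (6, 1) to (2, 9):
Path: (6,1) → (7,1) → (7,0) → (8,0) → (8,1) → (9,1) → (9,0) → (10,0) → (10,1) → (11,1) → (11,2) → (11,3) → (11,4) → (11,5) → (11,6) → (11,7) → (10,7) → (10,8) → (9,8) → (9,7) → (9,6) → (10,6) → (10,5) → (10,4) → (9,4) → (9,5) → (8,5) → (8,4) → (8,3) → (7,3) → (6,3) → (5,3) → (5,2) → (4,2) → (4,1) → (3,1) → (3,0) → (2,0) → (1,0) → (1,1) → (2,1) → (2,2) → (2,3) → (1,3) → (1,2) → (0,2) → (0,3) → (0,4) → (1,4) → (1,5) → (2,5) → (2,4) → (3,4) → (4,4) → (4,5) → (4,6) → (4,7) → (3,7) → (3,8) → (2,8) → (2,7) → (2,6) → (1,6) → (1,7) → (1,8) → (0,8) → (0,9) → (1,9) → (2,9)
Distance: 68 steps

Solution:

┌───┬───────────┬─────┐
│   │↱ → ↓      │↱ ↓  │
│ ╶─┤ ╶─┐ ╶─┬───┘ ╷ ╷ │
│↱ ↓│↑ ↰│↳ ↓│↱ → ↑│↓│ │
│ ╷ └─╴ ├─╴ │ ╶───┤ │ │
│↑│↳ → ↑│↓ ↲│↑ ← ↰│B│ │
│ └─┬───┤ ╷ └─┬─╴ │ │ │
│↑ ↰│   │↓│   │↱ ↑│ │ │
├─┐ └─┐ │ └───┘ ┌─┤ │ │
│ │↑ ↰│ │↳ → → ↑│ │ │ │
│ └─┐ ╵ ├───────┘ │ └─┤
│   │↑ ↰│         │   │
│ ╷ └─┐ │ ┌─┬─╴ ┌─┴─╴ │
│ │A  │↑│ │ │   │     │
├─┘ ╷ │ │ ╵ │ ┌─┤ ╶─┬─┤
│↓ ↲│ │↑│   │ │ │   │ │
│ ╶─┤ │ └───┤ │ └─╴ │ │
│↳ ↓│ │↑ ← ↰│ │     │ │
├─╴ │ └─┬─╴ │ └───┬─┘ │
│↓ ↲│   │↱ ↑│↓ ← ↰│   │
│ ╶─┼─╴ │ ╶─┘ ┌─╴ ├─╴ │
│↳ ↓│   │↑ ← ↲│↱ ↑│   │
│ ╷ └───┴─────┘ ╶─┘ ╷ │
│ │↳ → → → → → ↑    │ │
└─┴─────────────────┴─┘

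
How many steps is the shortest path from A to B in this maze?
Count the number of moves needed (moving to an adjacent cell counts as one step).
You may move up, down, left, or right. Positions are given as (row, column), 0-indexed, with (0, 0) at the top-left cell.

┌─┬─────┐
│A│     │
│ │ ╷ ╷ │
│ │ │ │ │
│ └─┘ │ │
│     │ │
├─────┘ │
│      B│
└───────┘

Using BFS to find shortest path:
Start: (0, 0), End: (3, 3)
Path found:
(0,0) → (1,0) → (2,0) → (2,1) → (2,2) → (1,2) → (0,2) → (0,3) → (1,3) → (2,3) → (3,3)
Number of steps: 10

Solution:

┌─┬─────┐
│A│  ↱ ↓│
│ │ ╷ ╷ │
│↓│ │↑│↓│
│ └─┘ │ │
│↳ → ↑│↓│
├─────┘ │
│      B│
└───────┘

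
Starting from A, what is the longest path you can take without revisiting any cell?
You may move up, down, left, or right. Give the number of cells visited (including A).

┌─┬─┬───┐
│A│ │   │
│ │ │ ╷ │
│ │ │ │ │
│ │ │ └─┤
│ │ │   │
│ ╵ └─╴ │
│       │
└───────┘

Finding longest simple path using DFS:
Start: (0, 0)
Longest path visits 13 cells
Path: A → down → down → down → right → right → right → up → left → up → up → right → down

Solution:

┌─┬─┬───┐
│A│ │↱ ↓│
│ │ │ ╷ │
│↓│ │↑│B│
│ │ │ └─┤
│↓│ │↑ ↰│
│ ╵ └─╴ │
│↳ → → ↑│
└───────┘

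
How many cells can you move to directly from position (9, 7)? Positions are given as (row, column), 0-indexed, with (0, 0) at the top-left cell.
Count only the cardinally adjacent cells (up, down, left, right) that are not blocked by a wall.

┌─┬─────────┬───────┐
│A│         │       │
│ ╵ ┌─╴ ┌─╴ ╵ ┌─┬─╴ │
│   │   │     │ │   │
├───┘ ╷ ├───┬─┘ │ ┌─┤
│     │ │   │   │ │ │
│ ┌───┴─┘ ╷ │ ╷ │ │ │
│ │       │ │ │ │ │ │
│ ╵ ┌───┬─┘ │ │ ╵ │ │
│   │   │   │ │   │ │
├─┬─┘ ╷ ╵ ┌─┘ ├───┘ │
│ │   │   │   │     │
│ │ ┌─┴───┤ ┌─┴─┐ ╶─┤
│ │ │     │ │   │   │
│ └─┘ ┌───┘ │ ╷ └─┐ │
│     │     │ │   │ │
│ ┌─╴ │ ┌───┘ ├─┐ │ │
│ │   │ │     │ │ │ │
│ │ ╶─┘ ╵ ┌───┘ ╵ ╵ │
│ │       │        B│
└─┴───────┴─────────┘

Checking passable neighbors of (9, 7):
Neighbors: (8, 7), (9, 6), (9, 8)
Count: 3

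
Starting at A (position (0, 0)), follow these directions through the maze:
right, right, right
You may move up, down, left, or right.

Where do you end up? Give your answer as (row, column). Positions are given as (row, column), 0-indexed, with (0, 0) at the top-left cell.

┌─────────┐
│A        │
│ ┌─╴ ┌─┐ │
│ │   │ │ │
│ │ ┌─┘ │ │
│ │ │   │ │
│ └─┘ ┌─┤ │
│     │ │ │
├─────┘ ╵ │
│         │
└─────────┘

Following directions step by step:
Start: (0, 0)
  right: (0, 0) → (0, 1)
  right: (0, 1) → (0, 2)
  right: (0, 2) → (0, 3)
Final position: (0, 3)

Path taken:

┌─────────┐
│A → → B  │
│ ┌─╴ ┌─┐ │
│ │   │ │ │
│ │ ┌─┘ │ │
│ │ │   │ │
│ └─┘ ┌─┤ │
│     │ │ │
├─────┘ ╵ │
│         │
└─────────┘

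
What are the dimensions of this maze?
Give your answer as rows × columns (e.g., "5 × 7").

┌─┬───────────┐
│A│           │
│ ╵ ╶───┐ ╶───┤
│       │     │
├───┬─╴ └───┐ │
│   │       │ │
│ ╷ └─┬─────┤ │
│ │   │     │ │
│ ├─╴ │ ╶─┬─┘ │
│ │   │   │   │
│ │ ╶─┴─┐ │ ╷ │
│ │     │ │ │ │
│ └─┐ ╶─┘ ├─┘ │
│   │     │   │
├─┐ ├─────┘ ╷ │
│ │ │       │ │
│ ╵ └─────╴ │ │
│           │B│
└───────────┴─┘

Counting the maze dimensions:
Rows (vertical): 9
Columns (horizontal): 7
Dimensions: 9 × 7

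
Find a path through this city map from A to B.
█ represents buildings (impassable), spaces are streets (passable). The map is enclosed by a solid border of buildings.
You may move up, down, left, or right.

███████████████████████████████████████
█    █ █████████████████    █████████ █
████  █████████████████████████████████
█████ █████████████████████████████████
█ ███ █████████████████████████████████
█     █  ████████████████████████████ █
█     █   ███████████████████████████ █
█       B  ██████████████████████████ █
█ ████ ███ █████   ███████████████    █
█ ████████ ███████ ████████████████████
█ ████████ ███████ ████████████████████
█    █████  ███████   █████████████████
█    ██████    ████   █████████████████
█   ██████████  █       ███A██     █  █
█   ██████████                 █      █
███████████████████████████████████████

Finding the shortest path from A to B:
Movement: cardinal only
Path length: 27 steps
Directions: down → left → left → left → left → left → left → left → left → left → left → left → left → up → left → up → left → left → left → up → left → up → up → up → up → left → left

Solution:

███████████████████████████████████████
█    █ █████████████████    █████████ █
████  █████████████████████████████████
█████ █████████████████████████████████
█ ███ █████████████████████████████████
█     █  ████████████████████████████ █
█     █   ███████████████████████████ █
█       B←↰██████████████████████████ █
█ ████ ███↑█████   ███████████████    █
█ ████████↑███████ ████████████████████
█ ████████↑███████ ████████████████████
█    █████↑↰███████   █████████████████
█    ██████↑←←↰████   █████████████████
█   ██████████↑↰█       ███A██     █  █
█   ██████████ ↑←←←←←←←←←←←↲   █      █
███████████████████████████████████████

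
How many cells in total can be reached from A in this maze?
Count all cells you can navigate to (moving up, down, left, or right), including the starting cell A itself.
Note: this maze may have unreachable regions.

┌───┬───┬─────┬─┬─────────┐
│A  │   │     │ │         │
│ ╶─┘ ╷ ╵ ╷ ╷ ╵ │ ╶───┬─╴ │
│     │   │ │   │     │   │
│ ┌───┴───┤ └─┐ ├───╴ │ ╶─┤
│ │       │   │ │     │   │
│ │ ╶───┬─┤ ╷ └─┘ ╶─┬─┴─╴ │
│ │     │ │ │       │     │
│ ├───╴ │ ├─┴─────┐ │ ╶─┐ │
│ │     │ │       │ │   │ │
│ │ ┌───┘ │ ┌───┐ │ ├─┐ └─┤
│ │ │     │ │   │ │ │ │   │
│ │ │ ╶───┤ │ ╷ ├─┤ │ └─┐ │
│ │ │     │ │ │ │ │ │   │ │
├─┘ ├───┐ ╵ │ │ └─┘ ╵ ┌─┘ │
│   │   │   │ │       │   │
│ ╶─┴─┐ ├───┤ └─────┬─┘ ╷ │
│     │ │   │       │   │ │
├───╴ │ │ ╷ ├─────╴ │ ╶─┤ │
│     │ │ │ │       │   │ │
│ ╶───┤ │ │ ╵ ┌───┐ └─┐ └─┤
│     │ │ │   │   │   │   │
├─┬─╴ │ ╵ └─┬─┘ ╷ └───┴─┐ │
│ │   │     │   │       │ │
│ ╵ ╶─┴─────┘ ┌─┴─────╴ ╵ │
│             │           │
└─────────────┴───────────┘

Using BFS/flood-fill to find all reachable cells from A:
Maze size: 13 × 13 = 169 total cells
18 cell(s) are walled off and cannot be reached from A.
Reachable cells: 151

Reachable region (· marks reachable cells):

┌───┬───┬─────┬─┬─────────┐
│A ·│· ·│· · ·│·│· · · · ·│
│ ╶─┘ ╷ ╵ ╷ ╷ ╵ │ ╶───┬─╴ │
│· · ·│· ·│·│· ·│· · ·│· ·│
│ ┌───┴───┤ └─┐ ├───╴ │ ╶─┤
│·│· · · ·│· ·│·│· · ·│· ·│
│ │ ╶───┬─┤ ╷ └─┘ ╶─┬─┴─╴ │
│·│· · ·│ │·│· · · ·│· · ·│
│ ├───╴ │ ├─┴─────┐ │ ╶─┐ │
│·│· · ·│ │       │·│· ·│·│
│ │ ┌───┘ │ ┌───┐ │ ├─┐ └─┤
│·│·│     │ │· ·│ │·│·│· ·│
│ │ │ ╶───┤ │ ╷ ├─┤ │ └─┐ │
│·│·│     │ │·│·│ │·│· ·│·│
├─┘ ├───┐ ╵ │ │ └─┘ ╵ ┌─┘ │
│· ·│· ·│   │·│· · · ·│· ·│
│ ╶─┴─┐ ├───┤ └─────┬─┘ ╷ │
│· · ·│·│· ·│· · · ·│· ·│·│
├───╴ │ │ ╷ ├─────╴ │ ╶─┤ │
│· · ·│·│·│·│· · · ·│· ·│·│
│ ╶───┤ │ │ ╵ ┌───┐ └─┐ └─┤
│· · ·│·│·│· ·│· ·│· ·│· ·│
├─┬─╴ │ ╵ └─┬─┘ ╷ └───┴─┐ │
│·│· ·│· · ·│· ·│· · · ·│·│
│ ╵ ╶─┴─────┘ ┌─┴─────╴ ╵ │
│· · · · · · ·│· · · · · ·│
└─────────────┴───────────┘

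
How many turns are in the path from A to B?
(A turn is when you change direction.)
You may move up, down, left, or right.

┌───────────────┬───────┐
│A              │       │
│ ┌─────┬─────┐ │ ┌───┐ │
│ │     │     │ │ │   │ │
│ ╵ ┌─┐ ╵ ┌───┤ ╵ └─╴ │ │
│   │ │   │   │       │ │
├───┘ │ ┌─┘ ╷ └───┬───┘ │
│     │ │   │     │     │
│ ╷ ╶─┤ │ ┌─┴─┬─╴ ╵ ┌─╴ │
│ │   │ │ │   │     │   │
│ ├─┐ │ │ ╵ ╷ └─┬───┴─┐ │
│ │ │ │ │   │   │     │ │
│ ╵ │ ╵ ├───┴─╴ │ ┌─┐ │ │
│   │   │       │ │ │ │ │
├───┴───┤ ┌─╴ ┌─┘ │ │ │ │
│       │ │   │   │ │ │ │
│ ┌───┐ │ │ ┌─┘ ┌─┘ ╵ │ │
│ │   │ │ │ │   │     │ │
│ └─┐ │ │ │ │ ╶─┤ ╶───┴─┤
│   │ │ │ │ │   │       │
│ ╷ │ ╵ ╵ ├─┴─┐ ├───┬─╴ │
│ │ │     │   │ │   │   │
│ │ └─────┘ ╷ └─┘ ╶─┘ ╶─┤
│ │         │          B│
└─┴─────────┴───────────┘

Directions: right, right, right, right, right, right, right, down, down, right, up, up, right, right, right, down, down, down, left, left, down, left, up, left, left, up, left, down, left, down, down, right, up, right, down, right, down, left, left, left, down, down, down, down, left, up, up, up, left, left, left, down, down, right, down, down, right, right, right, right, up, right, down, right, right, right, right, right
Number of turns: 34

Solution:

┌───────────────┬───────┐
│A → → → → → → ↓│↱ → → ↓│
│ ┌─────┬─────┐ │ ┌───┐ │
│ │     │     │↓│↑│   │↓│
│ ╵ ┌─┐ ╵ ┌───┤ ╵ └─╴ │ │
│   │ │   │↓ ↰│↳ ↑    │↓│
├───┘ │ ┌─┘ ╷ └───┬───┘ │
│     │ │↓ ↲│↑ ← ↰│↓ ← ↲│
│ ╷ ╶─┤ │ ┌─┴─┬─╴ ╵ ┌─╴ │
│ │   │ │↓│↱ ↓│  ↑ ↲│   │
│ ├─┐ │ │ ╵ ╷ └─┬───┴─┐ │
│ │ │ │ │↳ ↑│↳ ↓│     │ │
│ ╵ │ ╵ ├───┴─╴ │ ┌─┐ │ │
│   │   │↓ ← ← ↲│ │ │ │ │
├───┴───┤ ┌─╴ ┌─┘ │ │ │ │
│↓ ← ← ↰│↓│   │   │ │ │ │
│ ┌───┐ │ │ ┌─┘ ┌─┘ ╵ │ │
│↓│   │↑│↓│ │   │     │ │
│ └─┐ │ │ │ │ ╶─┤ ╶───┴─┤
│↳ ↓│ │↑│↓│ │   │       │
│ ╷ │ ╵ ╵ ├─┴─┐ ├───┬─╴ │
│ │↓│  ↑ ↲│↱ ↓│ │   │   │
│ │ └─────┘ ╷ └─┘ ╶─┘ ╶─┤
│ │↳ → → → ↑│↳ → → → → B│
└─┴─────────┴───────────┘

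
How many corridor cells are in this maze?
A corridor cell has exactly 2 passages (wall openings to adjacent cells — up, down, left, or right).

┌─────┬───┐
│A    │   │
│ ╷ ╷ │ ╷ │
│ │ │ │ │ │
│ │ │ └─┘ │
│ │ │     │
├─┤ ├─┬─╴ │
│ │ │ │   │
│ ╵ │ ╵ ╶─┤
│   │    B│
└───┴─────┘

Counting cells with exactly 2 passages:
Total corridor cells: 17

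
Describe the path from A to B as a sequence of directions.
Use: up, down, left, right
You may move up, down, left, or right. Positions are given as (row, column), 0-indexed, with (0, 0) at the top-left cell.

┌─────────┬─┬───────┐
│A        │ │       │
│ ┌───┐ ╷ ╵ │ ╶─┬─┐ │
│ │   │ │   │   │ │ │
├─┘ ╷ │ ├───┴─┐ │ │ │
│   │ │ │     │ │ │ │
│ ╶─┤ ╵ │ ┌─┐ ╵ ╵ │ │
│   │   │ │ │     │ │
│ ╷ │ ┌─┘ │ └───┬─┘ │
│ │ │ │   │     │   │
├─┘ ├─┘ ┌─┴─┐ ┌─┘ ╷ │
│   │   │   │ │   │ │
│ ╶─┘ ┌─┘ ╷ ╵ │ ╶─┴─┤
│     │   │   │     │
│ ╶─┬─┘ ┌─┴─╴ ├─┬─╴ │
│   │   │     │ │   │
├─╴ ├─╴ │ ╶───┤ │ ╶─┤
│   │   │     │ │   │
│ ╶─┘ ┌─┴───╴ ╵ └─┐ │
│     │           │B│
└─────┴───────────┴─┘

Finding the path and converting it to directions:
Path through cells: (0,0) → (0,1) → (0,2) → (0,3) → (1,3) → (2,3) → (3,3) → (3,2) → (2,2) → (1,2) → (1,1) → (2,1) → (2,0) → (3,0) → (3,1) → (4,1) → (5,1) → (5,0) → (6,0) → (6,1) → (6,2) → (5,2) → (5,3) → (4,3) → (4,4) → (3,4) → (2,4) → (2,5) → (2,6) → (3,6) → (3,7) → (2,7) → (1,7) → (1,6) → (0,6) → (0,7) → (0,8) → (0,9) → (1,9) → (2,9) → (3,9) → (4,9) → (4,8) → (5,8) → (5,7) → (6,7) → (6,8) → (6,9) → (7,9) → (7,8) → (8,8) → (8,9) → (9,9)
Directions: right, right, right, down, down, down, left, up, up, left, down, left, down, right, down, down, left, down, right, right, up, right, up, right, up, up, right, right, down, right, up, up, left, up, right, right, right, down, down, down, down, left, down, left, down, right, right, down, left, down, right, down

Solution:

┌─────────┬─┬───────┐
│A → → ↓  │ │↱ → → ↓│
│ ┌───┐ ╷ ╵ │ ╶─┬─┐ │
│ │↓ ↰│↓│   │↑ ↰│ │↓│
├─┘ ╷ │ ├───┴─┐ │ │ │
│↓ ↲│↑│↓│↱ → ↓│↑│ │↓│
│ ╶─┤ ╵ │ ┌─┐ ╵ ╵ │ │
│↳ ↓│↑ ↲│↑│ │↳ ↑  │↓│
│ ╷ │ ┌─┘ │ └───┬─┘ │
│ │↓│ │↱ ↑│     │↓ ↲│
├─┘ ├─┘ ┌─┴─┐ ┌─┘ ╷ │
│↓ ↲│↱ ↑│   │ │↓ ↲│ │
│ ╶─┘ ┌─┘ ╷ ╵ │ ╶─┴─┤
│↳ → ↑│   │   │↳ → ↓│
│ ╶─┬─┘ ┌─┴─╴ ├─┬─╴ │
│   │   │     │ │↓ ↲│
├─╴ ├─╴ │ ╶───┤ │ ╶─┤
│   │   │     │ │↳ ↓│
│ ╶─┘ ┌─┴───╴ ╵ └─┐ │
│     │           │B│
└─────┴───────────┴─┘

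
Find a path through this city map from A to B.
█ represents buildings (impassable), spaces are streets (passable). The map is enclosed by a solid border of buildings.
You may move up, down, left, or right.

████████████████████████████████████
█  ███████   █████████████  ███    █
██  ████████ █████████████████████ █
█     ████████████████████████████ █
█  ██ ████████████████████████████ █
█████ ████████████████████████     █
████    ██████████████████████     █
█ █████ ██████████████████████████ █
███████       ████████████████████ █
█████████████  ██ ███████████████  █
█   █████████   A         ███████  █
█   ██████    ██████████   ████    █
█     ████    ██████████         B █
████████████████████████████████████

Finding the shortest path from A to B:
Movement: cardinal only
Path length: 19 steps
Directions: right → right → right → right → right → right → right → right → down → down → right → right → right → right → right → right → right → right → right

Solution:

████████████████████████████████████
█  ███████   █████████████  ███    █
██  ████████ █████████████████████ █
█     ████████████████████████████ █
█  ██ ████████████████████████████ █
█████ ████████████████████████     █
████    ██████████████████████     █
█ █████ ██████████████████████████ █
███████       ████████████████████ █
█████████████  ██ ███████████████  █
█   █████████   A→→→→→→→↓ ███████  █
█   ██████    ██████████↓  ████    █
█     ████    ██████████↳→→→→→→→→B █
████████████████████████████████████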